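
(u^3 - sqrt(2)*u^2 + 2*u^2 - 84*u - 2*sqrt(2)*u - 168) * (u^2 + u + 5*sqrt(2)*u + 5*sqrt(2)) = u^5 + 3*u^4 + 4*sqrt(2)*u^4 - 92*u^3 + 12*sqrt(2)*u^3 - 412*sqrt(2)*u^2 - 282*u^2 - 1260*sqrt(2)*u - 188*u - 840*sqrt(2)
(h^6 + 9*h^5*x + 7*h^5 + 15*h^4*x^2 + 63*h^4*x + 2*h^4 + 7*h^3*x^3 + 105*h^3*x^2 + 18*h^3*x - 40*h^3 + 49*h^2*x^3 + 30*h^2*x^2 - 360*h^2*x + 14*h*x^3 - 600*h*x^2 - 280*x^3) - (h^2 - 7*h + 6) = h^6 + 9*h^5*x + 7*h^5 + 15*h^4*x^2 + 63*h^4*x + 2*h^4 + 7*h^3*x^3 + 105*h^3*x^2 + 18*h^3*x - 40*h^3 + 49*h^2*x^3 + 30*h^2*x^2 - 360*h^2*x - h^2 + 14*h*x^3 - 600*h*x^2 + 7*h - 280*x^3 - 6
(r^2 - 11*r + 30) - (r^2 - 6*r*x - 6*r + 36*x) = 6*r*x - 5*r - 36*x + 30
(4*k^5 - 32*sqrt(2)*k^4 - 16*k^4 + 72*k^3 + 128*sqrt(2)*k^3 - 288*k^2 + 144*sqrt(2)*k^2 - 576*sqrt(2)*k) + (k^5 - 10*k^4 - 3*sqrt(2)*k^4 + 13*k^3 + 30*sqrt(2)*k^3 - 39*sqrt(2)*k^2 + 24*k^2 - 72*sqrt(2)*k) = 5*k^5 - 35*sqrt(2)*k^4 - 26*k^4 + 85*k^3 + 158*sqrt(2)*k^3 - 264*k^2 + 105*sqrt(2)*k^2 - 648*sqrt(2)*k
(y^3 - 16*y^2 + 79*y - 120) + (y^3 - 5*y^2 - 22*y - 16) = 2*y^3 - 21*y^2 + 57*y - 136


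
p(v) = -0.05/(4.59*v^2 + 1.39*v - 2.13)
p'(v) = -0.05*(-9.18*v - 1.39)/(4.59*v^2 + 1.39*v - 2.13)^2 = (0.459*v + 0.0695)/(4.59*v^2 + 1.39*v - 2.13)^2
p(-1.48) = -0.01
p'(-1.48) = -0.02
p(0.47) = 0.11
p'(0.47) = 1.33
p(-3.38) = -0.00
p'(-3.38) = -0.00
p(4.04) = -0.00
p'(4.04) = 0.00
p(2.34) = -0.00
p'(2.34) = 0.00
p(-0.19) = 0.02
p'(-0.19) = -0.00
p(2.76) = -0.00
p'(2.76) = 0.00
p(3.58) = -0.00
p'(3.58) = 0.00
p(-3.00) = -0.00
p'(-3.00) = -0.00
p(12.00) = -0.00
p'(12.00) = 0.00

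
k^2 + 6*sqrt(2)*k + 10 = (k + sqrt(2))*(k + 5*sqrt(2))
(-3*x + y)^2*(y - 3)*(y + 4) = 9*x^2*y^2 + 9*x^2*y - 108*x^2 - 6*x*y^3 - 6*x*y^2 + 72*x*y + y^4 + y^3 - 12*y^2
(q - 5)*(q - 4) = q^2 - 9*q + 20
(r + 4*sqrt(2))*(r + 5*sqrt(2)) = r^2 + 9*sqrt(2)*r + 40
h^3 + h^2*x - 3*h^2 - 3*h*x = h*(h - 3)*(h + x)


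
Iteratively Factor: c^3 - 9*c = (c + 3)*(c^2 - 3*c) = (c - 3)*(c + 3)*(c)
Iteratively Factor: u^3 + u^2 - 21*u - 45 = (u - 5)*(u^2 + 6*u + 9) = (u - 5)*(u + 3)*(u + 3)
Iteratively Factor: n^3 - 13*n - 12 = (n - 4)*(n^2 + 4*n + 3) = (n - 4)*(n + 1)*(n + 3)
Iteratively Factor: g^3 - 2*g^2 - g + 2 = (g - 2)*(g^2 - 1) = (g - 2)*(g + 1)*(g - 1)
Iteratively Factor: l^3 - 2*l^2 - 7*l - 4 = (l - 4)*(l^2 + 2*l + 1) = (l - 4)*(l + 1)*(l + 1)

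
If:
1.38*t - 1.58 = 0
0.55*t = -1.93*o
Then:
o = -0.33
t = 1.14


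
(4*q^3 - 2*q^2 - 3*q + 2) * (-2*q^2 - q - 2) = -8*q^5 + 3*q^2 + 4*q - 4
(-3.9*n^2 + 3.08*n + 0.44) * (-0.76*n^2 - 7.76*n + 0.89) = 2.964*n^4 + 27.9232*n^3 - 27.7062*n^2 - 0.6732*n + 0.3916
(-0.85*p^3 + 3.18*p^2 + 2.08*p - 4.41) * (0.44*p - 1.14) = -0.374*p^4 + 2.3682*p^3 - 2.71*p^2 - 4.3116*p + 5.0274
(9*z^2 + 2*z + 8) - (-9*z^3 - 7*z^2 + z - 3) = 9*z^3 + 16*z^2 + z + 11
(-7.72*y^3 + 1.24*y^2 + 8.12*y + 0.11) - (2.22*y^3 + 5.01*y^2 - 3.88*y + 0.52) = -9.94*y^3 - 3.77*y^2 + 12.0*y - 0.41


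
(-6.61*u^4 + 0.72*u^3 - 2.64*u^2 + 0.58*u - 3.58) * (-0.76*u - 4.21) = 5.0236*u^5 + 27.2809*u^4 - 1.0248*u^3 + 10.6736*u^2 + 0.279*u + 15.0718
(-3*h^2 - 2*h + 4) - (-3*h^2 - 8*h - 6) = 6*h + 10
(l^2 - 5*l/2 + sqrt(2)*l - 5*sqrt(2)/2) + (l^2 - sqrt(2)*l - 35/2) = 2*l^2 - 5*l/2 - 35/2 - 5*sqrt(2)/2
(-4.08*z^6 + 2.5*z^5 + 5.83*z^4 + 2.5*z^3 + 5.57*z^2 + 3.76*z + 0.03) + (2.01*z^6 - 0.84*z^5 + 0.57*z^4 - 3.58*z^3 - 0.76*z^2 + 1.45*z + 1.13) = -2.07*z^6 + 1.66*z^5 + 6.4*z^4 - 1.08*z^3 + 4.81*z^2 + 5.21*z + 1.16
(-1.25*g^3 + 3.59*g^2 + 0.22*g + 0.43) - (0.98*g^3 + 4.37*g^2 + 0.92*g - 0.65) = -2.23*g^3 - 0.78*g^2 - 0.7*g + 1.08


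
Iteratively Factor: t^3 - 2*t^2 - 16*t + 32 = (t + 4)*(t^2 - 6*t + 8) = (t - 2)*(t + 4)*(t - 4)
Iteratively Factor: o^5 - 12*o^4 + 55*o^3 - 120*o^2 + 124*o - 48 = (o - 2)*(o^4 - 10*o^3 + 35*o^2 - 50*o + 24) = (o - 2)*(o - 1)*(o^3 - 9*o^2 + 26*o - 24) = (o - 2)^2*(o - 1)*(o^2 - 7*o + 12) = (o - 3)*(o - 2)^2*(o - 1)*(o - 4)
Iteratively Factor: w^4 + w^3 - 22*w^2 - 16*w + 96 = (w + 4)*(w^3 - 3*w^2 - 10*w + 24) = (w + 3)*(w + 4)*(w^2 - 6*w + 8) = (w - 2)*(w + 3)*(w + 4)*(w - 4)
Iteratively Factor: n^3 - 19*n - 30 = (n + 2)*(n^2 - 2*n - 15) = (n + 2)*(n + 3)*(n - 5)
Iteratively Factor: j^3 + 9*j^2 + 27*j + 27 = (j + 3)*(j^2 + 6*j + 9) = (j + 3)^2*(j + 3)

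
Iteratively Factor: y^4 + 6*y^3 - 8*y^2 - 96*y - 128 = (y + 2)*(y^3 + 4*y^2 - 16*y - 64) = (y + 2)*(y + 4)*(y^2 - 16) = (y - 4)*(y + 2)*(y + 4)*(y + 4)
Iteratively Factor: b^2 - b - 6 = (b - 3)*(b + 2)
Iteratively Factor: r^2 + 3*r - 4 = (r + 4)*(r - 1)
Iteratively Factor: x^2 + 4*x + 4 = (x + 2)*(x + 2)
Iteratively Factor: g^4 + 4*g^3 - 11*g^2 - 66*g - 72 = (g + 3)*(g^3 + g^2 - 14*g - 24) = (g + 2)*(g + 3)*(g^2 - g - 12) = (g + 2)*(g + 3)^2*(g - 4)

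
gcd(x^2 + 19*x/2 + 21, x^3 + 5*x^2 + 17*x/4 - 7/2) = x + 7/2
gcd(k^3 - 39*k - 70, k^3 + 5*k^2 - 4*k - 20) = k^2 + 7*k + 10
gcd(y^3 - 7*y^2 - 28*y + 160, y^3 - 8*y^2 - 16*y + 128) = y^2 - 12*y + 32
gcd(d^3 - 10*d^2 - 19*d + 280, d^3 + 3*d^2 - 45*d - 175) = d^2 - 2*d - 35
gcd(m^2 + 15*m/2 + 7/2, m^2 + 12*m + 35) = m + 7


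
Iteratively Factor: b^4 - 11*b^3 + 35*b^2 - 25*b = (b - 5)*(b^3 - 6*b^2 + 5*b) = (b - 5)^2*(b^2 - b) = (b - 5)^2*(b - 1)*(b)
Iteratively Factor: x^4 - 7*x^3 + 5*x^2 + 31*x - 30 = (x - 5)*(x^3 - 2*x^2 - 5*x + 6) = (x - 5)*(x + 2)*(x^2 - 4*x + 3) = (x - 5)*(x - 1)*(x + 2)*(x - 3)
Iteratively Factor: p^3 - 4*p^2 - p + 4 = (p - 4)*(p^2 - 1) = (p - 4)*(p + 1)*(p - 1)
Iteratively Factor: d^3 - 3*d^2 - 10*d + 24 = (d - 4)*(d^2 + d - 6) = (d - 4)*(d - 2)*(d + 3)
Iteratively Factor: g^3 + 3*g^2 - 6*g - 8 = (g - 2)*(g^2 + 5*g + 4) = (g - 2)*(g + 1)*(g + 4)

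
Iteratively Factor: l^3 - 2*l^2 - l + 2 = (l - 1)*(l^2 - l - 2) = (l - 1)*(l + 1)*(l - 2)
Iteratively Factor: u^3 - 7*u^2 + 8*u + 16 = (u - 4)*(u^2 - 3*u - 4) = (u - 4)*(u + 1)*(u - 4)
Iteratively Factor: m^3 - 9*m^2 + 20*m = (m - 4)*(m^2 - 5*m) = (m - 5)*(m - 4)*(m)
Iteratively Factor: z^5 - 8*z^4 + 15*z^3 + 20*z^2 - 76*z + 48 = (z - 2)*(z^4 - 6*z^3 + 3*z^2 + 26*z - 24) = (z - 2)*(z + 2)*(z^3 - 8*z^2 + 19*z - 12) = (z - 4)*(z - 2)*(z + 2)*(z^2 - 4*z + 3) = (z - 4)*(z - 3)*(z - 2)*(z + 2)*(z - 1)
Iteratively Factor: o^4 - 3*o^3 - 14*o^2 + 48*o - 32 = (o - 1)*(o^3 - 2*o^2 - 16*o + 32) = (o - 4)*(o - 1)*(o^2 + 2*o - 8) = (o - 4)*(o - 2)*(o - 1)*(o + 4)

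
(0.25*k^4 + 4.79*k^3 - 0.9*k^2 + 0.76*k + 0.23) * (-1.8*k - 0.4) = -0.45*k^5 - 8.722*k^4 - 0.296*k^3 - 1.008*k^2 - 0.718*k - 0.092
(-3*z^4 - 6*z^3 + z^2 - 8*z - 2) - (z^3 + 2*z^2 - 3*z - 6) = -3*z^4 - 7*z^3 - z^2 - 5*z + 4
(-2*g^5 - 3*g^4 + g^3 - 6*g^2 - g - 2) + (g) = -2*g^5 - 3*g^4 + g^3 - 6*g^2 - 2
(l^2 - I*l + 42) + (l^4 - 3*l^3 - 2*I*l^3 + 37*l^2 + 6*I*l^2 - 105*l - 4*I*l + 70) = l^4 - 3*l^3 - 2*I*l^3 + 38*l^2 + 6*I*l^2 - 105*l - 5*I*l + 112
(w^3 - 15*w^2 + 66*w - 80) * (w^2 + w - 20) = w^5 - 14*w^4 + 31*w^3 + 286*w^2 - 1400*w + 1600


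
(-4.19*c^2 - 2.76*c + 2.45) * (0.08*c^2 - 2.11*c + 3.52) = -0.3352*c^4 + 8.6201*c^3 - 8.7292*c^2 - 14.8847*c + 8.624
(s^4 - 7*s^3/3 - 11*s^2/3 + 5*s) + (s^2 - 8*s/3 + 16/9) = s^4 - 7*s^3/3 - 8*s^2/3 + 7*s/3 + 16/9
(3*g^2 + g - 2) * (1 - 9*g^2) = -27*g^4 - 9*g^3 + 21*g^2 + g - 2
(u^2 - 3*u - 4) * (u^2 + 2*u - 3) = u^4 - u^3 - 13*u^2 + u + 12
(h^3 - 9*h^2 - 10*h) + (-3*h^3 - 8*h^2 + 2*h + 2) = -2*h^3 - 17*h^2 - 8*h + 2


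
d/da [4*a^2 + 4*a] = 8*a + 4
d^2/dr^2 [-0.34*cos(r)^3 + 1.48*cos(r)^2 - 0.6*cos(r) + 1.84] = 0.855*cos(r) - 2.96*cos(2*r) + 0.765*cos(3*r)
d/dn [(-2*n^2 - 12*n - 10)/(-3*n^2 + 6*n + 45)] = 16*(-n^2 - 5*n - 10)/(3*(n^4 - 4*n^3 - 26*n^2 + 60*n + 225))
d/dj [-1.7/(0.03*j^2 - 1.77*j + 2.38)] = (0.102*j - 3.009)/(0.03*j^2 - 1.77*j + 2.38)^2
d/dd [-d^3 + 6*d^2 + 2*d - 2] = -3*d^2 + 12*d + 2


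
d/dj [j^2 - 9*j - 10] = 2*j - 9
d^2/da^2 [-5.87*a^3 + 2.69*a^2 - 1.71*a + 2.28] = 5.38 - 35.22*a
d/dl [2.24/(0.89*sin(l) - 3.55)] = -1.9936*cos(l)/(0.89*sin(l) - 3.55)^2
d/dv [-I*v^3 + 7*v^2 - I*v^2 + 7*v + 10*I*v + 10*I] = -3*I*v^2 + 2*v*(7 - I) + 7 + 10*I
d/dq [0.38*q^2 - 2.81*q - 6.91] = 0.76*q - 2.81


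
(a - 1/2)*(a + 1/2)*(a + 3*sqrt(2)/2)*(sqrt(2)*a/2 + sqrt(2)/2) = sqrt(2)*a^4/2 + sqrt(2)*a^3/2 + 3*a^3/2 - sqrt(2)*a^2/8 + 3*a^2/2 - 3*a/8 - sqrt(2)*a/8 - 3/8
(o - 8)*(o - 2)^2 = o^3 - 12*o^2 + 36*o - 32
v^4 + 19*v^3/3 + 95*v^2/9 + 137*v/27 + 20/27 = (v + 1/3)^2*(v + 5/3)*(v + 4)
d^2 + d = d*(d + 1)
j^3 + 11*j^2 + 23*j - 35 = (j - 1)*(j + 5)*(j + 7)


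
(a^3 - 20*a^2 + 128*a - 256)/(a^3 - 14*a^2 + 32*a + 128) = (a - 4)/(a + 2)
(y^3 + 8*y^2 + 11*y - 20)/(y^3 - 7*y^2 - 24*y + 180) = (y^2 + 3*y - 4)/(y^2 - 12*y + 36)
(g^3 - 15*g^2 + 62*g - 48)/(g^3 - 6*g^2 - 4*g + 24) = (g^2 - 9*g + 8)/(g^2 - 4)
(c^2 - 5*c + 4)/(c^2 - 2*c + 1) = (c - 4)/(c - 1)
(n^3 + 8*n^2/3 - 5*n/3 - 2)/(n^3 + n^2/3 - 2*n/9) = 3*(n^2 + 2*n - 3)/(n*(3*n - 1))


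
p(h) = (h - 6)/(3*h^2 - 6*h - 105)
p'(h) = (6 - 6*h)*(h - 6)/(3*h^2 - 6*h - 105)^2 + 1/(3*h^2 - 6*h - 105)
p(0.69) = 0.05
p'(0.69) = -0.01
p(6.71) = -0.07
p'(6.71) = -0.33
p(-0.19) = 0.06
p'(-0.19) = -0.01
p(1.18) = 0.04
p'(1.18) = -0.01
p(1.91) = 0.04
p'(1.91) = -0.01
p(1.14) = 0.05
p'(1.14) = -0.01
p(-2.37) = 0.11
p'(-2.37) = -0.04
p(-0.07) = 0.06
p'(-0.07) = -0.01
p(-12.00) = -0.05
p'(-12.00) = -0.00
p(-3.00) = 0.15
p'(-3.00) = -0.08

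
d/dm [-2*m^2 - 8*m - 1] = -4*m - 8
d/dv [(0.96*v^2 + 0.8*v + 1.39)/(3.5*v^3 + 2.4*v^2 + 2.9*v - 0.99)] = (-3.36*v^4 - 5.6*v^3 - 13.731*v^2 - 8.5728*v - 4.823)/(12.25*v^6 + 16.8*v^5 + 26.06*v^4 + 6.99*v^3 + 3.658*v^2 - 5.742*v + 0.9801)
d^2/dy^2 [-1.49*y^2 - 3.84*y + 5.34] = -2.98000000000000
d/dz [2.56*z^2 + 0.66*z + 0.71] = 5.12*z + 0.66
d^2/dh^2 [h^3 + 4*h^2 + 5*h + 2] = 6*h + 8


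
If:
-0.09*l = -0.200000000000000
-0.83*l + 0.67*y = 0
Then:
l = 2.22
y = 2.75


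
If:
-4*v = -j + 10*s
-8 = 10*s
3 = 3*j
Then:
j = 1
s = -4/5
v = 9/4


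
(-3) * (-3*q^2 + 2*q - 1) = 9*q^2 - 6*q + 3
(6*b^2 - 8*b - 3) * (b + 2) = 6*b^3 + 4*b^2 - 19*b - 6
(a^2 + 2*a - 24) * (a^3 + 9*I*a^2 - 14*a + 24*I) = a^5 + 2*a^4 + 9*I*a^4 - 38*a^3 + 18*I*a^3 - 28*a^2 - 192*I*a^2 + 336*a + 48*I*a - 576*I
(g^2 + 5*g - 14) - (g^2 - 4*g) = 9*g - 14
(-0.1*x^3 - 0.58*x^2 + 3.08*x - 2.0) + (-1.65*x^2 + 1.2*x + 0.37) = -0.1*x^3 - 2.23*x^2 + 4.28*x - 1.63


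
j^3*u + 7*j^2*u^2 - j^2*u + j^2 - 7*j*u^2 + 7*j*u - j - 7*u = (j - 1)*(j + 7*u)*(j*u + 1)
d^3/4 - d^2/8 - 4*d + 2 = (d/4 + 1)*(d - 4)*(d - 1/2)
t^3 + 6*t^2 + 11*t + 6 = (t + 1)*(t + 2)*(t + 3)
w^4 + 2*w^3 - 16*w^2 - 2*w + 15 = (w - 3)*(w - 1)*(w + 1)*(w + 5)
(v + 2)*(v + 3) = v^2 + 5*v + 6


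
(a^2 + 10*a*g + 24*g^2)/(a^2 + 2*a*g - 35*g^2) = (a^2 + 10*a*g + 24*g^2)/(a^2 + 2*a*g - 35*g^2)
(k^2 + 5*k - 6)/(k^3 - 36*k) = (k - 1)/(k*(k - 6))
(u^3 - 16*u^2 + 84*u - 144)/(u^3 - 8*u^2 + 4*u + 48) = (u - 6)/(u + 2)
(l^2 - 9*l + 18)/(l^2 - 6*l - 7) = (-l^2 + 9*l - 18)/(-l^2 + 6*l + 7)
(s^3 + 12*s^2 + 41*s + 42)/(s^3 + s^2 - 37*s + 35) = (s^2 + 5*s + 6)/(s^2 - 6*s + 5)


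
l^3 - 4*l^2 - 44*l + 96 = (l - 8)*(l - 2)*(l + 6)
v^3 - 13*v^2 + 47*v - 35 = (v - 7)*(v - 5)*(v - 1)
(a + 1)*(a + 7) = a^2 + 8*a + 7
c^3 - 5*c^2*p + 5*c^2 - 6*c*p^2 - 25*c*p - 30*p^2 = (c + 5)*(c - 6*p)*(c + p)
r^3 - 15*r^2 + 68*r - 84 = (r - 7)*(r - 6)*(r - 2)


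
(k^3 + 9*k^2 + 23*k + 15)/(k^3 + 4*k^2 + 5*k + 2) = (k^2 + 8*k + 15)/(k^2 + 3*k + 2)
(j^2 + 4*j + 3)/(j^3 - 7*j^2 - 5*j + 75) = (j + 1)/(j^2 - 10*j + 25)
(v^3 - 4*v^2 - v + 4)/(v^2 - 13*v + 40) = (v^3 - 4*v^2 - v + 4)/(v^2 - 13*v + 40)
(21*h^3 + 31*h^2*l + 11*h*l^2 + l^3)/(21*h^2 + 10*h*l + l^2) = h + l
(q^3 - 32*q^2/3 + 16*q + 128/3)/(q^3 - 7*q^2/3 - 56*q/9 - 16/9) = 3*(q - 8)/(3*q + 1)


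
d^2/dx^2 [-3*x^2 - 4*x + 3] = -6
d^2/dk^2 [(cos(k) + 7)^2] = -14*cos(k) - 2*cos(2*k)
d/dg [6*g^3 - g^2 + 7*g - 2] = 18*g^2 - 2*g + 7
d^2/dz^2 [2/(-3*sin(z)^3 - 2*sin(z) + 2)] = 2*(81*sin(z)^6 - 96*sin(z)^4 + 54*sin(z)^3 - 32*sin(z)^2 - 32*sin(z) - 8)/(3*sin(z)^3 + 2*sin(z) - 2)^3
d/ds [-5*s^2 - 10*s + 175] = -10*s - 10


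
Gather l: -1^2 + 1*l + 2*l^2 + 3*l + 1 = 2*l^2 + 4*l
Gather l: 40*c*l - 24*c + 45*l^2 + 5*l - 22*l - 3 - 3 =-24*c + 45*l^2 + l*(40*c - 17) - 6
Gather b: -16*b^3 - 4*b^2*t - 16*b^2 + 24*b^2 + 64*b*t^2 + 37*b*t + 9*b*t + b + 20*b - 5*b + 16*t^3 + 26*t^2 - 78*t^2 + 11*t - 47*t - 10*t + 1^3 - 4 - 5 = -16*b^3 + b^2*(8 - 4*t) + b*(64*t^2 + 46*t + 16) + 16*t^3 - 52*t^2 - 46*t - 8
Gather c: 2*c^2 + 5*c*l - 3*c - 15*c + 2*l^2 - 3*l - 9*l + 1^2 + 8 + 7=2*c^2 + c*(5*l - 18) + 2*l^2 - 12*l + 16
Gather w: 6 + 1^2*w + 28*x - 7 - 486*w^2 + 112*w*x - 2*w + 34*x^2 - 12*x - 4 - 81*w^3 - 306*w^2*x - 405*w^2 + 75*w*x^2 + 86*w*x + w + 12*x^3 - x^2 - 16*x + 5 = -81*w^3 + w^2*(-306*x - 891) + w*(75*x^2 + 198*x) + 12*x^3 + 33*x^2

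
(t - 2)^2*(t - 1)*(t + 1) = t^4 - 4*t^3 + 3*t^2 + 4*t - 4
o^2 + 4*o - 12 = (o - 2)*(o + 6)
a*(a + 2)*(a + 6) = a^3 + 8*a^2 + 12*a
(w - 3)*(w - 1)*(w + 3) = w^3 - w^2 - 9*w + 9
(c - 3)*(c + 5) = c^2 + 2*c - 15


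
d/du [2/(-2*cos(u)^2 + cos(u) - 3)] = 2*(1 - 4*cos(u))*sin(u)/(-cos(u) + cos(2*u) + 4)^2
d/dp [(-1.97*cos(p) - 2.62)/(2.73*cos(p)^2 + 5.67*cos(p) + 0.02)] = (5.3781*sin(p)^2 - 14.3052*cos(p) - 20.1941)*sin(p)/(2.73*cos(p)^2 + 5.67*cos(p) + 0.02)^2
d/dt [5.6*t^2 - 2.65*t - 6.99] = 11.2*t - 2.65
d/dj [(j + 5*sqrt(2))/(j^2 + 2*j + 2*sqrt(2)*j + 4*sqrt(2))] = (j^2 + 2*j + 2*sqrt(2)*j - 2*(j + 5*sqrt(2))*(j + 1 + sqrt(2)) + 4*sqrt(2))/(j^2 + 2*j + 2*sqrt(2)*j + 4*sqrt(2))^2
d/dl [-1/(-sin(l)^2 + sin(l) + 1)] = (1 - 2*sin(l))*cos(l)/(sin(l) + cos(l)^2)^2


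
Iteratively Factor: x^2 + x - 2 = (x + 2)*(x - 1)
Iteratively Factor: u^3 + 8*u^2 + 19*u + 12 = (u + 1)*(u^2 + 7*u + 12) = (u + 1)*(u + 3)*(u + 4)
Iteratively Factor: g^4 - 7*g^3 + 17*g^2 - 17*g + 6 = (g - 1)*(g^3 - 6*g^2 + 11*g - 6) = (g - 1)^2*(g^2 - 5*g + 6) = (g - 2)*(g - 1)^2*(g - 3)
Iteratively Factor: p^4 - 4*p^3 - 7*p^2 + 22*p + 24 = (p - 4)*(p^3 - 7*p - 6) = (p - 4)*(p - 3)*(p^2 + 3*p + 2) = (p - 4)*(p - 3)*(p + 2)*(p + 1)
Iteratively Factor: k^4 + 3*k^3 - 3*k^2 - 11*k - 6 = (k + 1)*(k^3 + 2*k^2 - 5*k - 6) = (k + 1)^2*(k^2 + k - 6) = (k - 2)*(k + 1)^2*(k + 3)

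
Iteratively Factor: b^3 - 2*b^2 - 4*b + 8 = (b - 2)*(b^2 - 4) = (b - 2)*(b + 2)*(b - 2)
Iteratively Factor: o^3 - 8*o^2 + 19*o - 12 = (o - 4)*(o^2 - 4*o + 3) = (o - 4)*(o - 1)*(o - 3)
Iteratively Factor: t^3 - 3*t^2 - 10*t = (t - 5)*(t^2 + 2*t) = t*(t - 5)*(t + 2)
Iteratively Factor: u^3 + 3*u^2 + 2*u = (u)*(u^2 + 3*u + 2) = u*(u + 2)*(u + 1)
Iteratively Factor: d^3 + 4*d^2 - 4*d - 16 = (d + 4)*(d^2 - 4) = (d + 2)*(d + 4)*(d - 2)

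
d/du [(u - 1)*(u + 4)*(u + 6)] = 3*u^2 + 18*u + 14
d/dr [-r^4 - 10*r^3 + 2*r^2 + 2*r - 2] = -4*r^3 - 30*r^2 + 4*r + 2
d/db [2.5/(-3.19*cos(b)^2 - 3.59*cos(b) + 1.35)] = -(15.95*cos(b) + 8.975)*sin(b)/(3.19*cos(b)^2 + 3.59*cos(b) - 1.35)^2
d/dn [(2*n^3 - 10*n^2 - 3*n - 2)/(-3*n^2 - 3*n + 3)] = (-2*n^4 - 4*n^3 + 13*n^2 - 24*n - 5)/(3*(n^4 + 2*n^3 - n^2 - 2*n + 1))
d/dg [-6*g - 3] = -6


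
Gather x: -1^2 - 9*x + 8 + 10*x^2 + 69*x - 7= 10*x^2 + 60*x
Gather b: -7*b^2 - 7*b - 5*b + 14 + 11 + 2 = -7*b^2 - 12*b + 27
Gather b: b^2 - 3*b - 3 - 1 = b^2 - 3*b - 4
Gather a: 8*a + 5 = 8*a + 5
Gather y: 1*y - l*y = y*(1 - l)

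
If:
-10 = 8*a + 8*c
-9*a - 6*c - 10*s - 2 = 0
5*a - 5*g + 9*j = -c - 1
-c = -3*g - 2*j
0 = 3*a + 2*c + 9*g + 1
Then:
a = 645/112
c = -785/112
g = -53/112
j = -313/112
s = -1319/1120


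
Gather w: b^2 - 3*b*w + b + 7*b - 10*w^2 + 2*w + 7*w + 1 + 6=b^2 + 8*b - 10*w^2 + w*(9 - 3*b) + 7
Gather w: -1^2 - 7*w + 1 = -7*w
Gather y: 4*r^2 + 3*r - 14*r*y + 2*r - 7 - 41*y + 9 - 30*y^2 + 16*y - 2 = 4*r^2 + 5*r - 30*y^2 + y*(-14*r - 25)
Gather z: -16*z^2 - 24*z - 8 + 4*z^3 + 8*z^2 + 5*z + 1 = 4*z^3 - 8*z^2 - 19*z - 7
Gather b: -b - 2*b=-3*b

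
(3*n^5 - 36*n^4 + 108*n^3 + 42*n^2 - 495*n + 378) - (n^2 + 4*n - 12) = 3*n^5 - 36*n^4 + 108*n^3 + 41*n^2 - 499*n + 390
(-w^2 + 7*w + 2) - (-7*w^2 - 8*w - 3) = 6*w^2 + 15*w + 5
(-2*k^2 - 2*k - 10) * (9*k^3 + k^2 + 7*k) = -18*k^5 - 20*k^4 - 106*k^3 - 24*k^2 - 70*k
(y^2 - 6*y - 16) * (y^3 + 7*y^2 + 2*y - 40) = y^5 + y^4 - 56*y^3 - 164*y^2 + 208*y + 640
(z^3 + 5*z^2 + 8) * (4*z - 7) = 4*z^4 + 13*z^3 - 35*z^2 + 32*z - 56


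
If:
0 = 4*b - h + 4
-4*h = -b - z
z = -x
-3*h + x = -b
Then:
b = -14/13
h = -4/13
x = 2/13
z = -2/13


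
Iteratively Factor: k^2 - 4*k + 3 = (k - 3)*(k - 1)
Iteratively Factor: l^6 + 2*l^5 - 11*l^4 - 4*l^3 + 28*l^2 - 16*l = (l - 1)*(l^5 + 3*l^4 - 8*l^3 - 12*l^2 + 16*l) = l*(l - 1)*(l^4 + 3*l^3 - 8*l^2 - 12*l + 16) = l*(l - 2)*(l - 1)*(l^3 + 5*l^2 + 2*l - 8) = l*(l - 2)*(l - 1)*(l + 2)*(l^2 + 3*l - 4) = l*(l - 2)*(l - 1)*(l + 2)*(l + 4)*(l - 1)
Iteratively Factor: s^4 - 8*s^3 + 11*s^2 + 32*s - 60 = (s - 3)*(s^3 - 5*s^2 - 4*s + 20) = (s - 5)*(s - 3)*(s^2 - 4) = (s - 5)*(s - 3)*(s - 2)*(s + 2)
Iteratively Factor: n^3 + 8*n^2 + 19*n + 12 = (n + 1)*(n^2 + 7*n + 12) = (n + 1)*(n + 4)*(n + 3)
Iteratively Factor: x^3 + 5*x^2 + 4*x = (x + 1)*(x^2 + 4*x) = x*(x + 1)*(x + 4)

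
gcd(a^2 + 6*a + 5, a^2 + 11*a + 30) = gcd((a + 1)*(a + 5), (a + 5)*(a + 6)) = a + 5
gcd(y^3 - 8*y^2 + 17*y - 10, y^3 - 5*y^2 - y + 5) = y^2 - 6*y + 5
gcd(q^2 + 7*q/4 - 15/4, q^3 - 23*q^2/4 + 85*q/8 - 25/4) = q - 5/4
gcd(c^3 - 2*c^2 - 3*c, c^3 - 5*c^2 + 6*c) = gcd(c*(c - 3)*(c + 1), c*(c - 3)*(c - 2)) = c^2 - 3*c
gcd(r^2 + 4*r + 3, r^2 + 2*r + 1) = r + 1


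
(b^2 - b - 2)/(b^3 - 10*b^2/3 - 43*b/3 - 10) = 3*(b - 2)/(3*b^2 - 13*b - 30)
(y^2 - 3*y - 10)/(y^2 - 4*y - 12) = (y - 5)/(y - 6)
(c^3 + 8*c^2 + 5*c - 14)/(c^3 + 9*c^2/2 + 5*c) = 2*(c^2 + 6*c - 7)/(c*(2*c + 5))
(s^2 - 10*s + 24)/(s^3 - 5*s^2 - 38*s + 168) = (s - 6)/(s^2 - s - 42)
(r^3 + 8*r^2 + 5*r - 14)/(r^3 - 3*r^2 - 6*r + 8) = (r + 7)/(r - 4)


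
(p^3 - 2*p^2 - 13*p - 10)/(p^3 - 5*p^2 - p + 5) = (p + 2)/(p - 1)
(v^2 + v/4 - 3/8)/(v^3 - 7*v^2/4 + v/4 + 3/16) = 2*(4*v + 3)/(8*v^2 - 10*v - 3)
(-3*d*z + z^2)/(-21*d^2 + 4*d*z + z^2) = z/(7*d + z)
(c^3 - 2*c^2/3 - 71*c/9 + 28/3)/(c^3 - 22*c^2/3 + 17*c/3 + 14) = (c^2 + 5*c/3 - 4)/(c^2 - 5*c - 6)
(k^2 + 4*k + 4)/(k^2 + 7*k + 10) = (k + 2)/(k + 5)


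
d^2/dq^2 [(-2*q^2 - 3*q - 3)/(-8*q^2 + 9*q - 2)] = 2*(336*q^3 + 480*q^2 - 792*q + 257)/(512*q^6 - 1728*q^5 + 2328*q^4 - 1593*q^3 + 582*q^2 - 108*q + 8)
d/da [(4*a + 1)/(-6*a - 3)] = -2/(12*a^2 + 12*a + 3)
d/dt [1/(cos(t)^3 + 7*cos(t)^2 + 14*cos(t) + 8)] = (3*cos(t)^2 + 14*cos(t) + 14)*sin(t)/(cos(t)^3 + 7*cos(t)^2 + 14*cos(t) + 8)^2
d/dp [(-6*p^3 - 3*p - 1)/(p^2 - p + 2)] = (-6*p^4 + 12*p^3 - 33*p^2 + 2*p - 7)/(p^4 - 2*p^3 + 5*p^2 - 4*p + 4)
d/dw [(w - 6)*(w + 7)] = 2*w + 1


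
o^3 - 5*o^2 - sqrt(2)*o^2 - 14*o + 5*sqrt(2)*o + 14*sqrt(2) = (o - 7)*(o + 2)*(o - sqrt(2))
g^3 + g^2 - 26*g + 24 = (g - 4)*(g - 1)*(g + 6)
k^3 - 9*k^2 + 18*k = k*(k - 6)*(k - 3)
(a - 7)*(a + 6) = a^2 - a - 42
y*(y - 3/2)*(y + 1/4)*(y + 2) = y^4 + 3*y^3/4 - 23*y^2/8 - 3*y/4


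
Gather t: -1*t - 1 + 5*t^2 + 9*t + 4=5*t^2 + 8*t + 3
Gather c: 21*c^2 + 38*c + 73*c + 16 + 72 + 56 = 21*c^2 + 111*c + 144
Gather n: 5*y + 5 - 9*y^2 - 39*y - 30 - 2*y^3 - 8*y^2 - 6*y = -2*y^3 - 17*y^2 - 40*y - 25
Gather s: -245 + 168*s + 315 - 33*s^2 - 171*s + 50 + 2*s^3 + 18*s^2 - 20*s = 2*s^3 - 15*s^2 - 23*s + 120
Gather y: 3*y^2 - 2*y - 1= 3*y^2 - 2*y - 1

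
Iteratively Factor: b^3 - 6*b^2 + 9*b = (b - 3)*(b^2 - 3*b) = b*(b - 3)*(b - 3)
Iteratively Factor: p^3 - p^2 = (p - 1)*(p^2) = p*(p - 1)*(p)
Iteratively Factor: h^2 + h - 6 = (h - 2)*(h + 3)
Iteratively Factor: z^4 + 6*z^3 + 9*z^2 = (z)*(z^3 + 6*z^2 + 9*z) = z*(z + 3)*(z^2 + 3*z) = z*(z + 3)^2*(z)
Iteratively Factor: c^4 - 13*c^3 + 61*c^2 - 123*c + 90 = (c - 2)*(c^3 - 11*c^2 + 39*c - 45) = (c - 3)*(c - 2)*(c^2 - 8*c + 15) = (c - 3)^2*(c - 2)*(c - 5)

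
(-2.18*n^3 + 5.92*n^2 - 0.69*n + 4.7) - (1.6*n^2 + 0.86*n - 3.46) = -2.18*n^3 + 4.32*n^2 - 1.55*n + 8.16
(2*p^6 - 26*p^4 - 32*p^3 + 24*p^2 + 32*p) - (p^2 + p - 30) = 2*p^6 - 26*p^4 - 32*p^3 + 23*p^2 + 31*p + 30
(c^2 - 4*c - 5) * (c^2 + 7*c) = c^4 + 3*c^3 - 33*c^2 - 35*c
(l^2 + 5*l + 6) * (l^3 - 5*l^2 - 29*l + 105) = l^5 - 48*l^3 - 70*l^2 + 351*l + 630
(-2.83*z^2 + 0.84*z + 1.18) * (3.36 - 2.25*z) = 6.3675*z^3 - 11.3988*z^2 + 0.1674*z + 3.9648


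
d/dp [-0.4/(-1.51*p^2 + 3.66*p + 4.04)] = (1.464 - 1.208*p)/(-1.51*p^2 + 3.66*p + 4.04)^2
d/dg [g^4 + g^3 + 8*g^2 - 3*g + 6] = 4*g^3 + 3*g^2 + 16*g - 3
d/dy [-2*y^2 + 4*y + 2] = 4 - 4*y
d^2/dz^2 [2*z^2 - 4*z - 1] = 4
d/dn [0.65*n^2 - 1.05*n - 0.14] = 1.3*n - 1.05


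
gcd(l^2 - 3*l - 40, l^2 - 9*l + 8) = l - 8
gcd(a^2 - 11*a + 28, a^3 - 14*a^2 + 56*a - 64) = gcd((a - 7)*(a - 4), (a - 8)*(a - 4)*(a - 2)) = a - 4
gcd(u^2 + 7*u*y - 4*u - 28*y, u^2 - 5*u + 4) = u - 4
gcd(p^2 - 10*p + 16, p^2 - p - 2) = p - 2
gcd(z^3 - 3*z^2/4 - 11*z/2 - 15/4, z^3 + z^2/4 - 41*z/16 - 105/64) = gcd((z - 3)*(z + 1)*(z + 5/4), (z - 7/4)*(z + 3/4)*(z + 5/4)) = z + 5/4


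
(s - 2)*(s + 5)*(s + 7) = s^3 + 10*s^2 + 11*s - 70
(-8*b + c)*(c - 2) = -8*b*c + 16*b + c^2 - 2*c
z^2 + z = z*(z + 1)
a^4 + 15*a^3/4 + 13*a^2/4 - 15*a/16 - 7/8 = (a - 1/2)*(a + 1/2)*(a + 7/4)*(a + 2)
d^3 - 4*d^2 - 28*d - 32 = (d - 8)*(d + 2)^2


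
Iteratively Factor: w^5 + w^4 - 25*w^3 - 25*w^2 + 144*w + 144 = (w - 4)*(w^4 + 5*w^3 - 5*w^2 - 45*w - 36) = (w - 4)*(w + 4)*(w^3 + w^2 - 9*w - 9) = (w - 4)*(w + 1)*(w + 4)*(w^2 - 9) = (w - 4)*(w - 3)*(w + 1)*(w + 4)*(w + 3)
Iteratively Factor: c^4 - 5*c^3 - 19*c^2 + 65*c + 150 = (c + 2)*(c^3 - 7*c^2 - 5*c + 75) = (c + 2)*(c + 3)*(c^2 - 10*c + 25) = (c - 5)*(c + 2)*(c + 3)*(c - 5)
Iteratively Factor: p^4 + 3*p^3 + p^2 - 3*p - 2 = (p + 1)*(p^3 + 2*p^2 - p - 2) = (p - 1)*(p + 1)*(p^2 + 3*p + 2) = (p - 1)*(p + 1)*(p + 2)*(p + 1)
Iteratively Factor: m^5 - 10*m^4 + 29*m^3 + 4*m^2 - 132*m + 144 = (m - 3)*(m^4 - 7*m^3 + 8*m^2 + 28*m - 48) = (m - 3)*(m + 2)*(m^3 - 9*m^2 + 26*m - 24) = (m - 3)^2*(m + 2)*(m^2 - 6*m + 8) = (m - 3)^2*(m - 2)*(m + 2)*(m - 4)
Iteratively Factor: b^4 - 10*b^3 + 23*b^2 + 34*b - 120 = (b + 2)*(b^3 - 12*b^2 + 47*b - 60) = (b - 4)*(b + 2)*(b^2 - 8*b + 15) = (b - 5)*(b - 4)*(b + 2)*(b - 3)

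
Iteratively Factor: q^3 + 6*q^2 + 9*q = (q)*(q^2 + 6*q + 9) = q*(q + 3)*(q + 3)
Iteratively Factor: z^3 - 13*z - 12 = (z - 4)*(z^2 + 4*z + 3) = (z - 4)*(z + 3)*(z + 1)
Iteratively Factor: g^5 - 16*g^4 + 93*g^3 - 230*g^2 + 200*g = (g - 5)*(g^4 - 11*g^3 + 38*g^2 - 40*g) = (g - 5)*(g - 4)*(g^3 - 7*g^2 + 10*g) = (g - 5)*(g - 4)*(g - 2)*(g^2 - 5*g) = g*(g - 5)*(g - 4)*(g - 2)*(g - 5)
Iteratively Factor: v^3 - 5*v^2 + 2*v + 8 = (v - 4)*(v^2 - v - 2) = (v - 4)*(v - 2)*(v + 1)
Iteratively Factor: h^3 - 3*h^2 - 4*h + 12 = (h - 2)*(h^2 - h - 6) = (h - 3)*(h - 2)*(h + 2)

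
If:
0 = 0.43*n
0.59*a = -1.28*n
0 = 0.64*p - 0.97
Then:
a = 0.00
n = 0.00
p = 1.52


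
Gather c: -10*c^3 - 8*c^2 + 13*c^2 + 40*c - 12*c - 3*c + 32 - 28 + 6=-10*c^3 + 5*c^2 + 25*c + 10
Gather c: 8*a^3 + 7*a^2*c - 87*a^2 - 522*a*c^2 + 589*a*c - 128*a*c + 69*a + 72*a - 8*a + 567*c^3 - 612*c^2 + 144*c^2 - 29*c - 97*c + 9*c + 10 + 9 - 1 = 8*a^3 - 87*a^2 + 133*a + 567*c^3 + c^2*(-522*a - 468) + c*(7*a^2 + 461*a - 117) + 18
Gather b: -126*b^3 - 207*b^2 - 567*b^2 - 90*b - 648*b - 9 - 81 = -126*b^3 - 774*b^2 - 738*b - 90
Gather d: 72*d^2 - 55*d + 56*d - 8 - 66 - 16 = 72*d^2 + d - 90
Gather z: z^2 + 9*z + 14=z^2 + 9*z + 14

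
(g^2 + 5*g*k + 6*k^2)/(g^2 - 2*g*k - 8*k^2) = (g + 3*k)/(g - 4*k)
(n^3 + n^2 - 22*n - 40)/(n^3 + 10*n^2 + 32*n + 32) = (n - 5)/(n + 4)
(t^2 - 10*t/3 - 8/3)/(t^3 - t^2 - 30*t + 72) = (t + 2/3)/(t^2 + 3*t - 18)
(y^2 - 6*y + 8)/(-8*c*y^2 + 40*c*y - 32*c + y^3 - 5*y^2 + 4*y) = (y - 2)/(-8*c*y + 8*c + y^2 - y)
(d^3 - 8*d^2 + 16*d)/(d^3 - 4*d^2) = (d - 4)/d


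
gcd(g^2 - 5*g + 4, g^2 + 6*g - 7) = g - 1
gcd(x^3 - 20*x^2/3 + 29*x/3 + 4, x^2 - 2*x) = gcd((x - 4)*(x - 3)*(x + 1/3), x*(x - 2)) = 1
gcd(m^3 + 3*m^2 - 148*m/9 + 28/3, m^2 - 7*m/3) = m - 7/3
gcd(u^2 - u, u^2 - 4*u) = u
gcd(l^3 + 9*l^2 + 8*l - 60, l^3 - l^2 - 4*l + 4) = l - 2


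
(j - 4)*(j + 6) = j^2 + 2*j - 24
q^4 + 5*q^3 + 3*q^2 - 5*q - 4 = (q - 1)*(q + 1)^2*(q + 4)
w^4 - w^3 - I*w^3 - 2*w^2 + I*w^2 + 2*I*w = w*(w - 2)*(w + 1)*(w - I)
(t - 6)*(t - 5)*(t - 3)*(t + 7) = t^4 - 7*t^3 - 35*t^2 + 351*t - 630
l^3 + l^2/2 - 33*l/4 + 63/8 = (l - 3/2)^2*(l + 7/2)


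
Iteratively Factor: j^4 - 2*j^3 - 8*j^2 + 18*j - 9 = (j - 1)*(j^3 - j^2 - 9*j + 9) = (j - 1)^2*(j^2 - 9) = (j - 3)*(j - 1)^2*(j + 3)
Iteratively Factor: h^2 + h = (h)*(h + 1)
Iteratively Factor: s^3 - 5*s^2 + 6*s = (s - 2)*(s^2 - 3*s) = (s - 3)*(s - 2)*(s)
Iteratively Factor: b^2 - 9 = (b + 3)*(b - 3)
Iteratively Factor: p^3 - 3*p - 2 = (p - 2)*(p^2 + 2*p + 1) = (p - 2)*(p + 1)*(p + 1)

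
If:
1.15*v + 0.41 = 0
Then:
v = -0.36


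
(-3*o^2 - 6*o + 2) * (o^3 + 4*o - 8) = -3*o^5 - 6*o^4 - 10*o^3 + 56*o - 16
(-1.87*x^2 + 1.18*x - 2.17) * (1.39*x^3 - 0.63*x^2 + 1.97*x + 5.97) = -2.5993*x^5 + 2.8183*x^4 - 7.4436*x^3 - 7.4722*x^2 + 2.7697*x - 12.9549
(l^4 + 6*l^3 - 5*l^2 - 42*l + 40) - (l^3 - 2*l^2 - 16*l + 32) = l^4 + 5*l^3 - 3*l^2 - 26*l + 8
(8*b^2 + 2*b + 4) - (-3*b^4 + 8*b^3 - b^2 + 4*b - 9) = 3*b^4 - 8*b^3 + 9*b^2 - 2*b + 13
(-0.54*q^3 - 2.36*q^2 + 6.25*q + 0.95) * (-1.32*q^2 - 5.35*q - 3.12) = 0.7128*q^5 + 6.0042*q^4 + 6.0608*q^3 - 27.3283*q^2 - 24.5825*q - 2.964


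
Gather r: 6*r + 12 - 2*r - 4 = 4*r + 8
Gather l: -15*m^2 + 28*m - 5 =-15*m^2 + 28*m - 5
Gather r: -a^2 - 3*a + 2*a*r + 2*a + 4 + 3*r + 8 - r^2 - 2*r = -a^2 - a - r^2 + r*(2*a + 1) + 12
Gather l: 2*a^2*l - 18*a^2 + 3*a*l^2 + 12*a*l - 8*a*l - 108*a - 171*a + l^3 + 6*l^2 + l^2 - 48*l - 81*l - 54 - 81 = -18*a^2 - 279*a + l^3 + l^2*(3*a + 7) + l*(2*a^2 + 4*a - 129) - 135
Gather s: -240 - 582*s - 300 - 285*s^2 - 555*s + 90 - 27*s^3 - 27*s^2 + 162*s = -27*s^3 - 312*s^2 - 975*s - 450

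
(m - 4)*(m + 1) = m^2 - 3*m - 4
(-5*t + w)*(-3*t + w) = 15*t^2 - 8*t*w + w^2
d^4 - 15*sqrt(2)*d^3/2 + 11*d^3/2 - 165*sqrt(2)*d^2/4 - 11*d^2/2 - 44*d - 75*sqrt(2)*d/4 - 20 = (d + 1/2)*(d + 5)*(d - 8*sqrt(2))*(d + sqrt(2)/2)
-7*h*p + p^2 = p*(-7*h + p)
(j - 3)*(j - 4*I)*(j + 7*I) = j^3 - 3*j^2 + 3*I*j^2 + 28*j - 9*I*j - 84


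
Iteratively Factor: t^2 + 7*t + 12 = (t + 3)*(t + 4)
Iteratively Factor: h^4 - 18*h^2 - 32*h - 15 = (h + 3)*(h^3 - 3*h^2 - 9*h - 5) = (h + 1)*(h + 3)*(h^2 - 4*h - 5) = (h - 5)*(h + 1)*(h + 3)*(h + 1)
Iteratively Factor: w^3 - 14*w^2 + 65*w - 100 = (w - 5)*(w^2 - 9*w + 20) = (w - 5)*(w - 4)*(w - 5)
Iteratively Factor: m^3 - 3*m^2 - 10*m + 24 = (m - 4)*(m^2 + m - 6) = (m - 4)*(m + 3)*(m - 2)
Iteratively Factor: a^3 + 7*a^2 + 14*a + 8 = (a + 2)*(a^2 + 5*a + 4) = (a + 1)*(a + 2)*(a + 4)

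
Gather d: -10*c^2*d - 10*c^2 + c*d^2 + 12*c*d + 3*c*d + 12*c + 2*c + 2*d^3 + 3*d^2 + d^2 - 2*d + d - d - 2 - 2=-10*c^2 + 14*c + 2*d^3 + d^2*(c + 4) + d*(-10*c^2 + 15*c - 2) - 4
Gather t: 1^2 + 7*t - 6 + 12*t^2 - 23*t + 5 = 12*t^2 - 16*t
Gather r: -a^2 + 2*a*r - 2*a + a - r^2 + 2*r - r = -a^2 - a - r^2 + r*(2*a + 1)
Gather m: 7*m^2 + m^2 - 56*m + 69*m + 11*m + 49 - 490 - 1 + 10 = 8*m^2 + 24*m - 432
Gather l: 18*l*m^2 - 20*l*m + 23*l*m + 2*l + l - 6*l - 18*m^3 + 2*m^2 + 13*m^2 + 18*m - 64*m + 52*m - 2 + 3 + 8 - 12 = l*(18*m^2 + 3*m - 3) - 18*m^3 + 15*m^2 + 6*m - 3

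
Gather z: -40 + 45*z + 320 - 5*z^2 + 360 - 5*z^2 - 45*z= 640 - 10*z^2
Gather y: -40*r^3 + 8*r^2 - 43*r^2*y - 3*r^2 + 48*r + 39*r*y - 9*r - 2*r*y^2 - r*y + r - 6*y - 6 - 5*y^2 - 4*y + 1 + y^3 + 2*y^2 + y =-40*r^3 + 5*r^2 + 40*r + y^3 + y^2*(-2*r - 3) + y*(-43*r^2 + 38*r - 9) - 5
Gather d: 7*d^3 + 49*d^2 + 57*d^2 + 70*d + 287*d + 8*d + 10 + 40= 7*d^3 + 106*d^2 + 365*d + 50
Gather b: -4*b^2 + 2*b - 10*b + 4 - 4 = -4*b^2 - 8*b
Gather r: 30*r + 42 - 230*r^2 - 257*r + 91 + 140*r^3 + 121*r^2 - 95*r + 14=140*r^3 - 109*r^2 - 322*r + 147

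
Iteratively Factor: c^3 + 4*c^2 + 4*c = (c + 2)*(c^2 + 2*c) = c*(c + 2)*(c + 2)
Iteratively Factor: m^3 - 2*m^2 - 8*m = (m + 2)*(m^2 - 4*m) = (m - 4)*(m + 2)*(m)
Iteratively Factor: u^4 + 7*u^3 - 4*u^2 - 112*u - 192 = (u + 4)*(u^3 + 3*u^2 - 16*u - 48) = (u + 3)*(u + 4)*(u^2 - 16) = (u + 3)*(u + 4)^2*(u - 4)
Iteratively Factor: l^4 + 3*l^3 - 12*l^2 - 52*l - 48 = (l + 2)*(l^3 + l^2 - 14*l - 24) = (l + 2)^2*(l^2 - l - 12) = (l - 4)*(l + 2)^2*(l + 3)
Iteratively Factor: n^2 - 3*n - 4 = (n - 4)*(n + 1)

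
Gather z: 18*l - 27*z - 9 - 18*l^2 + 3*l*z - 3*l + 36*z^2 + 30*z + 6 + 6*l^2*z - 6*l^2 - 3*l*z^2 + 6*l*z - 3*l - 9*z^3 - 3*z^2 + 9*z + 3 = -24*l^2 + 12*l - 9*z^3 + z^2*(33 - 3*l) + z*(6*l^2 + 9*l + 12)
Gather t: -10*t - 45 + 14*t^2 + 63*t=14*t^2 + 53*t - 45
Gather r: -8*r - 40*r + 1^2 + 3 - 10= -48*r - 6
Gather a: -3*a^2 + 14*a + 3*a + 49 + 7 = -3*a^2 + 17*a + 56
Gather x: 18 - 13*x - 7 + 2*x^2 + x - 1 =2*x^2 - 12*x + 10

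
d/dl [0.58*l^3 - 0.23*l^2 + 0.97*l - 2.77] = 1.74*l^2 - 0.46*l + 0.97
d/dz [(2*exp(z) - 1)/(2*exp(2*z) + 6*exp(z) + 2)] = (-exp(2*z) + exp(z) + 5/2)*exp(z)/(exp(4*z) + 6*exp(3*z) + 11*exp(2*z) + 6*exp(z) + 1)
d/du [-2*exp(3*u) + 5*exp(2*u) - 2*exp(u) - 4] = (-6*exp(2*u) + 10*exp(u) - 2)*exp(u)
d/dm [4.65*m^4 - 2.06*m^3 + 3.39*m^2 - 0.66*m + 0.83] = 18.6*m^3 - 6.18*m^2 + 6.78*m - 0.66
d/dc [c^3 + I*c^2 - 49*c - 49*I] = 3*c^2 + 2*I*c - 49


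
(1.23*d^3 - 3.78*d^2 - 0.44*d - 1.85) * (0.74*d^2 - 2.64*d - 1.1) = 0.9102*d^5 - 6.0444*d^4 + 8.3006*d^3 + 3.9506*d^2 + 5.368*d + 2.035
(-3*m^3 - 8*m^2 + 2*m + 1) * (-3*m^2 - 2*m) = 9*m^5 + 30*m^4 + 10*m^3 - 7*m^2 - 2*m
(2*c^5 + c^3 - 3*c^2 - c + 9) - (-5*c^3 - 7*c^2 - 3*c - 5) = 2*c^5 + 6*c^3 + 4*c^2 + 2*c + 14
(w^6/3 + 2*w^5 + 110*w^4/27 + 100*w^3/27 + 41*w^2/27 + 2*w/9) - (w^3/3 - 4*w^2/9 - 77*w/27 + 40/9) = w^6/3 + 2*w^5 + 110*w^4/27 + 91*w^3/27 + 53*w^2/27 + 83*w/27 - 40/9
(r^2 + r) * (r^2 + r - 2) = r^4 + 2*r^3 - r^2 - 2*r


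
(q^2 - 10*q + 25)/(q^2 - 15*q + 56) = (q^2 - 10*q + 25)/(q^2 - 15*q + 56)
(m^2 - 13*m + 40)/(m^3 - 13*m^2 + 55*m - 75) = (m - 8)/(m^2 - 8*m + 15)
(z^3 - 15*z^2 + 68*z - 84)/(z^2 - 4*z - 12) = (z^2 - 9*z + 14)/(z + 2)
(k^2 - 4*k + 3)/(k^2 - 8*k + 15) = (k - 1)/(k - 5)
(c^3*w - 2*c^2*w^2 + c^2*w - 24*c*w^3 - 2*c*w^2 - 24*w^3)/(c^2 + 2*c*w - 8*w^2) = w*(-c^2 + 6*c*w - c + 6*w)/(-c + 2*w)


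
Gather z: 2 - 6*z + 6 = 8 - 6*z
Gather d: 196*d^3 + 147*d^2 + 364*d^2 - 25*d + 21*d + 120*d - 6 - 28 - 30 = 196*d^3 + 511*d^2 + 116*d - 64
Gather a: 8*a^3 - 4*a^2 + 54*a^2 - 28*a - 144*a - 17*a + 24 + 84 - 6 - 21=8*a^3 + 50*a^2 - 189*a + 81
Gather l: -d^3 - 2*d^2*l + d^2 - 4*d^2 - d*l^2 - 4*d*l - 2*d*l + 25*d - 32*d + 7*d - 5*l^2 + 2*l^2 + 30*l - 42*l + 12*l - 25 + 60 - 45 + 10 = -d^3 - 3*d^2 + l^2*(-d - 3) + l*(-2*d^2 - 6*d)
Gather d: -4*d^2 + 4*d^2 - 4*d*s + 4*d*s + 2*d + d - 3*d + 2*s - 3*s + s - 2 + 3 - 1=0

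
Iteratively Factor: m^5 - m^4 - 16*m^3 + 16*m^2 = (m)*(m^4 - m^3 - 16*m^2 + 16*m) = m*(m - 1)*(m^3 - 16*m) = m*(m - 1)*(m + 4)*(m^2 - 4*m) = m*(m - 4)*(m - 1)*(m + 4)*(m)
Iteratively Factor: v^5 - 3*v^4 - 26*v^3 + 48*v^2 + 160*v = (v + 4)*(v^4 - 7*v^3 + 2*v^2 + 40*v) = (v + 2)*(v + 4)*(v^3 - 9*v^2 + 20*v) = (v - 5)*(v + 2)*(v + 4)*(v^2 - 4*v) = (v - 5)*(v - 4)*(v + 2)*(v + 4)*(v)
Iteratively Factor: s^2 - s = (s - 1)*(s)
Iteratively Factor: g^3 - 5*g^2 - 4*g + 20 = (g + 2)*(g^2 - 7*g + 10) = (g - 2)*(g + 2)*(g - 5)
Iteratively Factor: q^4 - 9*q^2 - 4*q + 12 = (q - 3)*(q^3 + 3*q^2 - 4) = (q - 3)*(q + 2)*(q^2 + q - 2) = (q - 3)*(q + 2)^2*(q - 1)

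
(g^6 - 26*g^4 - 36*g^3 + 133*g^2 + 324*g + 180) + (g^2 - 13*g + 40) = g^6 - 26*g^4 - 36*g^3 + 134*g^2 + 311*g + 220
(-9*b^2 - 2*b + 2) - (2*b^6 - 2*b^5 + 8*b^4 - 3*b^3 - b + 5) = -2*b^6 + 2*b^5 - 8*b^4 + 3*b^3 - 9*b^2 - b - 3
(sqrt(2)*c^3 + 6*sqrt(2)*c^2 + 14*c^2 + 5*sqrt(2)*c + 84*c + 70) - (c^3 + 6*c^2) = -c^3 + sqrt(2)*c^3 + 8*c^2 + 6*sqrt(2)*c^2 + 5*sqrt(2)*c + 84*c + 70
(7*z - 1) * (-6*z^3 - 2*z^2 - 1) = -42*z^4 - 8*z^3 + 2*z^2 - 7*z + 1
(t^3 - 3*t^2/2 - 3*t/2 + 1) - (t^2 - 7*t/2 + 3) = t^3 - 5*t^2/2 + 2*t - 2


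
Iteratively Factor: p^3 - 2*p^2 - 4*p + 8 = (p - 2)*(p^2 - 4) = (p - 2)*(p + 2)*(p - 2)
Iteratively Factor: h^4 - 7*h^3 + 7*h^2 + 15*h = (h)*(h^3 - 7*h^2 + 7*h + 15) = h*(h - 3)*(h^2 - 4*h - 5) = h*(h - 5)*(h - 3)*(h + 1)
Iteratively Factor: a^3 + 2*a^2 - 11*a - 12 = (a + 4)*(a^2 - 2*a - 3) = (a - 3)*(a + 4)*(a + 1)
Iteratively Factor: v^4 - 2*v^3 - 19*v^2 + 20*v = (v - 5)*(v^3 + 3*v^2 - 4*v) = v*(v - 5)*(v^2 + 3*v - 4) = v*(v - 5)*(v - 1)*(v + 4)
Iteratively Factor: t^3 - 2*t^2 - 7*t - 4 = (t - 4)*(t^2 + 2*t + 1) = (t - 4)*(t + 1)*(t + 1)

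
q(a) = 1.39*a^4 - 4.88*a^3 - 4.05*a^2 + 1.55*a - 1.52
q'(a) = 5.56*a^3 - 14.64*a^2 - 8.1*a + 1.55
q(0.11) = -1.40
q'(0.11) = 0.49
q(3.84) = -29.38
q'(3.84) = 69.39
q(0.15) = -1.39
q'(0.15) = 0.02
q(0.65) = -3.32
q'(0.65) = -8.37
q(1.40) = -15.34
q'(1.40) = -23.23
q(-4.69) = 1078.08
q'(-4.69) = -856.06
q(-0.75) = -2.46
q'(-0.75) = -2.96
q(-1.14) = 1.03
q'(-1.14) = -16.48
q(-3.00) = 201.73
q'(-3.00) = -256.03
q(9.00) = 5246.65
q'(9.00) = 2796.05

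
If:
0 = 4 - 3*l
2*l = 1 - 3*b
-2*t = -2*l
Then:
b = -5/9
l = 4/3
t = 4/3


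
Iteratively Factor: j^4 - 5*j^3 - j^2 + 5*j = (j - 1)*(j^3 - 4*j^2 - 5*j) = j*(j - 1)*(j^2 - 4*j - 5) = j*(j - 1)*(j + 1)*(j - 5)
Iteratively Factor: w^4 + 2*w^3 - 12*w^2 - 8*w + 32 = (w + 2)*(w^3 - 12*w + 16) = (w - 2)*(w + 2)*(w^2 + 2*w - 8) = (w - 2)*(w + 2)*(w + 4)*(w - 2)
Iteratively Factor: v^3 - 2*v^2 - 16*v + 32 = (v + 4)*(v^2 - 6*v + 8) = (v - 2)*(v + 4)*(v - 4)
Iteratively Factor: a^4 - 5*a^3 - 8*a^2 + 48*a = (a)*(a^3 - 5*a^2 - 8*a + 48) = a*(a - 4)*(a^2 - a - 12) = a*(a - 4)^2*(a + 3)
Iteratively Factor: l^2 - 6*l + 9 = (l - 3)*(l - 3)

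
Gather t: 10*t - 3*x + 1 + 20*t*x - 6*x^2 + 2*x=t*(20*x + 10) - 6*x^2 - x + 1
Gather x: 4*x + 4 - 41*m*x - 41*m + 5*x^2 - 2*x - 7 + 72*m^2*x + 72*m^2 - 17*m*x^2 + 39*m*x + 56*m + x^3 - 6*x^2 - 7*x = 72*m^2 + 15*m + x^3 + x^2*(-17*m - 1) + x*(72*m^2 - 2*m - 5) - 3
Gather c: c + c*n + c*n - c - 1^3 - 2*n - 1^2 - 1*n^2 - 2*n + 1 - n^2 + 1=2*c*n - 2*n^2 - 4*n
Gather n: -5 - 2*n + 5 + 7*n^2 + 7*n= 7*n^2 + 5*n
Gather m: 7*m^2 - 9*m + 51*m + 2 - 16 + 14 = 7*m^2 + 42*m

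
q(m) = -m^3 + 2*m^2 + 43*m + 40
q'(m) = -3*m^2 + 4*m + 43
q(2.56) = 146.41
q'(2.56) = 33.58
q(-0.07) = 37.00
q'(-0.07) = 42.71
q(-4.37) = -26.26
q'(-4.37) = -31.77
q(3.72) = 176.16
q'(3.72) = 16.36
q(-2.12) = -32.64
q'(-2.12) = 21.04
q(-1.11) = -3.90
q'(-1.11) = 34.86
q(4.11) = 181.09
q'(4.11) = 8.76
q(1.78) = 117.24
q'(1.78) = 40.61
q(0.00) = 40.00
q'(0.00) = 43.00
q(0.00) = 40.00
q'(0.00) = 43.00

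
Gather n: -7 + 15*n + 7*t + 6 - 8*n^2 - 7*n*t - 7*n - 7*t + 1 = -8*n^2 + n*(8 - 7*t)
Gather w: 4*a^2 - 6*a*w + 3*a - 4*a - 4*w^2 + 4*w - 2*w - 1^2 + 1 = 4*a^2 - a - 4*w^2 + w*(2 - 6*a)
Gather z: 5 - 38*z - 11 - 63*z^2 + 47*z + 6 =-63*z^2 + 9*z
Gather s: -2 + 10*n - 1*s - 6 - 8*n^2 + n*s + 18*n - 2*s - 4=-8*n^2 + 28*n + s*(n - 3) - 12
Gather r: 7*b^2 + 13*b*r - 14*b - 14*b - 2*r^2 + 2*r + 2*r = 7*b^2 - 28*b - 2*r^2 + r*(13*b + 4)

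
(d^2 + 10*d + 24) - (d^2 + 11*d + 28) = -d - 4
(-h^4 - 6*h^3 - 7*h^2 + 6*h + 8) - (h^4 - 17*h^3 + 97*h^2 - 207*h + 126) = -2*h^4 + 11*h^3 - 104*h^2 + 213*h - 118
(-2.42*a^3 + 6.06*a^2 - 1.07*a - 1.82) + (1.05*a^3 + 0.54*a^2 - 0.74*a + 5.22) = -1.37*a^3 + 6.6*a^2 - 1.81*a + 3.4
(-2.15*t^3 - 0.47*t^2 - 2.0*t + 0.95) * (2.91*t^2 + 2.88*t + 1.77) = -6.2565*t^5 - 7.5597*t^4 - 10.9791*t^3 - 3.8274*t^2 - 0.804*t + 1.6815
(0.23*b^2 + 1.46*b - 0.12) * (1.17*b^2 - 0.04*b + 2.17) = 0.2691*b^4 + 1.699*b^3 + 0.3003*b^2 + 3.173*b - 0.2604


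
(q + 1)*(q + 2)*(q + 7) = q^3 + 10*q^2 + 23*q + 14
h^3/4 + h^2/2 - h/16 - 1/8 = (h/4 + 1/2)*(h - 1/2)*(h + 1/2)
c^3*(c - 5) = c^4 - 5*c^3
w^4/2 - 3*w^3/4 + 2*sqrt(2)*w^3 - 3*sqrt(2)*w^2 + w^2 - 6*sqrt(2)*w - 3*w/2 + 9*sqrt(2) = (w/2 + sqrt(2))*(w - 3/2)*(w - sqrt(2))*(w + 3*sqrt(2))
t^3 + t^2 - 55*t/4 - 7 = (t - 7/2)*(t + 1/2)*(t + 4)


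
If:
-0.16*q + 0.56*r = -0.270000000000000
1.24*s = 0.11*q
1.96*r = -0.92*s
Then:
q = 1.47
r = -0.06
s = 0.13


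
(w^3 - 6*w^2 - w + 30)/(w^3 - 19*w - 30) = (w - 3)/(w + 3)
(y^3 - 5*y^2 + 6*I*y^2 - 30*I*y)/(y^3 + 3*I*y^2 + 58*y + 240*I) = y*(y - 5)/(y^2 - 3*I*y + 40)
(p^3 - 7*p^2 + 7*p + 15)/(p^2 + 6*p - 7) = (p^3 - 7*p^2 + 7*p + 15)/(p^2 + 6*p - 7)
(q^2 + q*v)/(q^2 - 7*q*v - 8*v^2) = q/(q - 8*v)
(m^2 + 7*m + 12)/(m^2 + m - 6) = (m + 4)/(m - 2)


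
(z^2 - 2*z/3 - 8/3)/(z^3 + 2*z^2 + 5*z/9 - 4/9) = 3*(z - 2)/(3*z^2 + 2*z - 1)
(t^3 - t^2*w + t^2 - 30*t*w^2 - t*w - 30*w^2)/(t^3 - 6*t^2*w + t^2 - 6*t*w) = (t + 5*w)/t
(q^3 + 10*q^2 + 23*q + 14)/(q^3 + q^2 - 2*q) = (q^2 + 8*q + 7)/(q*(q - 1))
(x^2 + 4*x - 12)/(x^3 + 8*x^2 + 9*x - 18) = (x - 2)/(x^2 + 2*x - 3)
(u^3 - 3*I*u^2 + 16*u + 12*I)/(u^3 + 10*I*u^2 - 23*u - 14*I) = (u - 6*I)/(u + 7*I)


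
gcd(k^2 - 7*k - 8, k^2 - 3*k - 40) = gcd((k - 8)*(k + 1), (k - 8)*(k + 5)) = k - 8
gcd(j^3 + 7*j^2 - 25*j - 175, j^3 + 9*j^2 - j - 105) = j^2 + 12*j + 35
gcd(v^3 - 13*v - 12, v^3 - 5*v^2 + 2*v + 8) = v^2 - 3*v - 4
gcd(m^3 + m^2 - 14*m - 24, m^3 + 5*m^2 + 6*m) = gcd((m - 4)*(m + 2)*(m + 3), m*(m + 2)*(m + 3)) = m^2 + 5*m + 6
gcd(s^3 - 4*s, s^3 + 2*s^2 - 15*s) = s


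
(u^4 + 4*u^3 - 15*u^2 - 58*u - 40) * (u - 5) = u^5 - u^4 - 35*u^3 + 17*u^2 + 250*u + 200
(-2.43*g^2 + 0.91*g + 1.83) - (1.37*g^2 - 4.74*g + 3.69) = -3.8*g^2 + 5.65*g - 1.86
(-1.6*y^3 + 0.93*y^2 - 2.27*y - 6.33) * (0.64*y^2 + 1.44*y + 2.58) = -1.024*y^5 - 1.7088*y^4 - 4.2416*y^3 - 4.9206*y^2 - 14.9718*y - 16.3314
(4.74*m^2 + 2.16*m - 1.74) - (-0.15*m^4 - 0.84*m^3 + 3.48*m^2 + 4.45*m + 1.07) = 0.15*m^4 + 0.84*m^3 + 1.26*m^2 - 2.29*m - 2.81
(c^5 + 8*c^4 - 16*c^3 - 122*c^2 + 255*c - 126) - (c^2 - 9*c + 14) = c^5 + 8*c^4 - 16*c^3 - 123*c^2 + 264*c - 140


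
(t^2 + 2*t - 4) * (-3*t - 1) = -3*t^3 - 7*t^2 + 10*t + 4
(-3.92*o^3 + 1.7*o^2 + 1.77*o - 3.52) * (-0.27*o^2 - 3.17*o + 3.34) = 1.0584*o^5 + 11.9674*o^4 - 18.9597*o^3 + 1.0175*o^2 + 17.0702*o - 11.7568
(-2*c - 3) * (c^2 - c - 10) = -2*c^3 - c^2 + 23*c + 30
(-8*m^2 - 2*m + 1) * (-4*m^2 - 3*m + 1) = 32*m^4 + 32*m^3 - 6*m^2 - 5*m + 1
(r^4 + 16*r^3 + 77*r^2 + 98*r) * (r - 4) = r^5 + 12*r^4 + 13*r^3 - 210*r^2 - 392*r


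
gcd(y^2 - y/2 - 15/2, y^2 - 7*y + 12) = y - 3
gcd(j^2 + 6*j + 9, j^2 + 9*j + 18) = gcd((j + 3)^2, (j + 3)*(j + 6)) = j + 3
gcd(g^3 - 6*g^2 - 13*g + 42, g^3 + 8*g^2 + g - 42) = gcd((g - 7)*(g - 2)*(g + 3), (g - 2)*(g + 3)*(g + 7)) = g^2 + g - 6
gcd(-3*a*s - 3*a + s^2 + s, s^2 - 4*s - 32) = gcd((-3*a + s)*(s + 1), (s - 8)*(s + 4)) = 1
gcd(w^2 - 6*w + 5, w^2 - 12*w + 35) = w - 5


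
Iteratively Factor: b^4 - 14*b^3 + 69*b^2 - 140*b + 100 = (b - 2)*(b^3 - 12*b^2 + 45*b - 50) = (b - 2)^2*(b^2 - 10*b + 25) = (b - 5)*(b - 2)^2*(b - 5)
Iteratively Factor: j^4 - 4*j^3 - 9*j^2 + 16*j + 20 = (j + 2)*(j^3 - 6*j^2 + 3*j + 10) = (j + 1)*(j + 2)*(j^2 - 7*j + 10) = (j - 2)*(j + 1)*(j + 2)*(j - 5)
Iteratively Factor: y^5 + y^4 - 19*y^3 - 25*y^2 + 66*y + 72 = (y - 2)*(y^4 + 3*y^3 - 13*y^2 - 51*y - 36) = (y - 2)*(y + 3)*(y^3 - 13*y - 12) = (y - 4)*(y - 2)*(y + 3)*(y^2 + 4*y + 3) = (y - 4)*(y - 2)*(y + 3)^2*(y + 1)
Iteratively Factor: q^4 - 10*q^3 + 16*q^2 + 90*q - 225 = (q - 3)*(q^3 - 7*q^2 - 5*q + 75) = (q - 5)*(q - 3)*(q^2 - 2*q - 15) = (q - 5)^2*(q - 3)*(q + 3)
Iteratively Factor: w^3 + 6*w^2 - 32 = (w + 4)*(w^2 + 2*w - 8) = (w + 4)^2*(w - 2)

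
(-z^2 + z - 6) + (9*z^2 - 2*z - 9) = 8*z^2 - z - 15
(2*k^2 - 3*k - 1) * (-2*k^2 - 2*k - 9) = -4*k^4 + 2*k^3 - 10*k^2 + 29*k + 9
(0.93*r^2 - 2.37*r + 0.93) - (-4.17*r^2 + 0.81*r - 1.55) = 5.1*r^2 - 3.18*r + 2.48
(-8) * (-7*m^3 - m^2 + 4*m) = 56*m^3 + 8*m^2 - 32*m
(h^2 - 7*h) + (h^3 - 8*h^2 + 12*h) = h^3 - 7*h^2 + 5*h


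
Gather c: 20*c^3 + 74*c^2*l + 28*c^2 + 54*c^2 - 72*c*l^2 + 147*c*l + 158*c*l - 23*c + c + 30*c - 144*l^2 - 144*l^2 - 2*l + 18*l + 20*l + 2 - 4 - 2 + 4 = 20*c^3 + c^2*(74*l + 82) + c*(-72*l^2 + 305*l + 8) - 288*l^2 + 36*l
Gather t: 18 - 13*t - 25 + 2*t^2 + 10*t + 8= 2*t^2 - 3*t + 1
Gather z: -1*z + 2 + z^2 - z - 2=z^2 - 2*z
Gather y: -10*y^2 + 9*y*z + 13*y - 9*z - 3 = -10*y^2 + y*(9*z + 13) - 9*z - 3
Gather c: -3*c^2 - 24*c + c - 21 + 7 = -3*c^2 - 23*c - 14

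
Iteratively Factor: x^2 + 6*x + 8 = (x + 4)*(x + 2)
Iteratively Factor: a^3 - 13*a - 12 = (a + 1)*(a^2 - a - 12) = (a - 4)*(a + 1)*(a + 3)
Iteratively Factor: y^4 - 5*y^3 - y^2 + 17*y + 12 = (y - 4)*(y^3 - y^2 - 5*y - 3) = (y - 4)*(y + 1)*(y^2 - 2*y - 3) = (y - 4)*(y + 1)^2*(y - 3)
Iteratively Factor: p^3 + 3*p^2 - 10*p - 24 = (p + 4)*(p^2 - p - 6) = (p + 2)*(p + 4)*(p - 3)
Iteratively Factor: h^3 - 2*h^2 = (h)*(h^2 - 2*h) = h*(h - 2)*(h)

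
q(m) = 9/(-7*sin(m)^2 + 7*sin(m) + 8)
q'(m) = 9*(14*sin(m)*cos(m) - 7*cos(m))/(-7*sin(m)^2 + 7*sin(m) + 8)^2 = 63*(2*sin(m) - 1)*cos(m)/(-7*sin(m)^2 + 7*sin(m) + 8)^2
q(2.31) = 0.96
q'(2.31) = -0.23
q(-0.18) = 1.38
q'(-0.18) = -1.98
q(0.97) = 1.00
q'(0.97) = 0.28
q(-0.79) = -17.83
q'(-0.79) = -421.42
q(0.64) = 0.93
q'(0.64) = 0.10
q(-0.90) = -5.06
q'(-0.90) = -31.78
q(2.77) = 0.94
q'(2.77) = 0.17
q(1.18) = 1.06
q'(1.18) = 0.28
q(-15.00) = 18.45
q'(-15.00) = 462.61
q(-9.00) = 2.29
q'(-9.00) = 6.79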